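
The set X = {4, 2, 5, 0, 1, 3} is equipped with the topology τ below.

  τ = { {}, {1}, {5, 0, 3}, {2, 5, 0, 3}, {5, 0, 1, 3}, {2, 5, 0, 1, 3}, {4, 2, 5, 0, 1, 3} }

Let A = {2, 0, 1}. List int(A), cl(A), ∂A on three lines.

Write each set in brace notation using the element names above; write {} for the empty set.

int(A) = {1}
cl(A)  = {4, 2, 5, 0, 1, 3}
∂A     = {4, 2, 5, 0, 3}

U open, U⊆A: {}, {1}. int(A) = ⋃ = {1}
X∖A={4, 5, 3}, int(X∖A)={}, hence cl(A)={4, 2, 5, 0, 1, 3}
∂A: remove int from cl → {4, 2, 5, 0, 3}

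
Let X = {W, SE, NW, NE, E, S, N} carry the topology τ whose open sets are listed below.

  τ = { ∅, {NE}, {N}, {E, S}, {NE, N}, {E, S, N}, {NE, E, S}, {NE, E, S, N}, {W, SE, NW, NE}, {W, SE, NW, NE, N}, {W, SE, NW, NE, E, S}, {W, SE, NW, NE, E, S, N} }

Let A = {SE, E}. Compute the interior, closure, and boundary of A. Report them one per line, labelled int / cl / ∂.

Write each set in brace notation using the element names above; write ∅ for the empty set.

opens ⊆ A: ∅; union → int = ∅
complement {W, NW, NE, S, N}; its interior {NE, N}; cl(A) = X∖{NE, N} = {W, SE, NW, E, S}
boundary = {W, SE, NW, E, S} ∖ ∅ = {W, SE, NW, E, S}

int(A) = ∅
cl(A)  = {W, SE, NW, E, S}
∂A     = {W, SE, NW, E, S}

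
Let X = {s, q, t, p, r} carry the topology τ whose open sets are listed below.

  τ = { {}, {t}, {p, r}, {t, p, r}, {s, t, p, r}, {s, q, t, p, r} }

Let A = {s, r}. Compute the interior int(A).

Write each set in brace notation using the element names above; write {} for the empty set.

open subsets of A: {}; so int(A) = {}

{}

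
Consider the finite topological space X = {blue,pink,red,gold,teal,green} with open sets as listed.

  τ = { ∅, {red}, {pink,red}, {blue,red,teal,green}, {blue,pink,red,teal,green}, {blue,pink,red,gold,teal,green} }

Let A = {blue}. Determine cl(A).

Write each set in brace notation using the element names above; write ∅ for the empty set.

complement {pink,red,gold,teal,green}; its interior {pink,red}; cl(A) = X∖{pink,red} = {blue,gold,teal,green}

{blue,gold,teal,green}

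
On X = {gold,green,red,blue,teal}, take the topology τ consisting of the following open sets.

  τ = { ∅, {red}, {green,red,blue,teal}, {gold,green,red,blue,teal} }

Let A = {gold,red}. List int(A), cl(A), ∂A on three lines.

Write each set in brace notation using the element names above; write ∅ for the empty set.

opens ⊆ A: ∅, {red}; union → int = {red}
complement {green,blue,teal}; its interior ∅; cl(A) = X∖∅ = {gold,green,red,blue,teal}
boundary = {gold,green,red,blue,teal} ∖ {red} = {gold,green,blue,teal}

int(A) = {red}
cl(A)  = {gold,green,red,blue,teal}
∂A     = {gold,green,blue,teal}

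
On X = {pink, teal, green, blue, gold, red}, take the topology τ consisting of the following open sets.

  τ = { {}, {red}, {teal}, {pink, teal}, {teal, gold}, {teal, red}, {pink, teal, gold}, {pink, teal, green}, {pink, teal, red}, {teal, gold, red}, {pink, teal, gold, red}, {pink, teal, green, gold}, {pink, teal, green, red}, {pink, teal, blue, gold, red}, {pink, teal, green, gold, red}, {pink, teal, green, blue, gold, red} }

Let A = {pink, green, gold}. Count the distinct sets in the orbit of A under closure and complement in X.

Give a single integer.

6

X∖A={teal, blue, red}, int(X∖A)={teal, red}, hence cl(A)={pink, green, blue, gold}
Orbit (k=closure, c=complement):
  1. A     = {pink, green, gold}
  2. kA    = {pink, green, blue, gold}
  3. cA    = {teal, blue, red}
  4. ckA   = {teal, red}
  5. kcA   = {pink, teal, green, blue, gold, red}
  6. ckcA  = {}
(closed under both — stop)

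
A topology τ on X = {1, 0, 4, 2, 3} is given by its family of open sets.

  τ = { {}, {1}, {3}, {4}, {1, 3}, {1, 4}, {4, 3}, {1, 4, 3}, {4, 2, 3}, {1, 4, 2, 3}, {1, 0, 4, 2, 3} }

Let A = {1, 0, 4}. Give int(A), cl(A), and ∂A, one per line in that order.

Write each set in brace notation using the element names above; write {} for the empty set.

int(A) = {1, 4}
cl(A)  = {1, 0, 4, 2}
∂A     = {0, 2}

interior: largest open inside A is {1, 4} (from {}, {4}, {1}, {1, 4})
cl via duality: int({2, 3}) = {3}, so X∖{3} = {1, 0, 4, 2}
cl∖int = {0, 2}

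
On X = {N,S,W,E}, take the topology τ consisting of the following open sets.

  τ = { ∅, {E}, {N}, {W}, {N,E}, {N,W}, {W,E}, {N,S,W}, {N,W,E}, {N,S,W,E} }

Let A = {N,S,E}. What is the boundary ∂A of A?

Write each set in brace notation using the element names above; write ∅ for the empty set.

{S}

U open, U⊆A: ∅, {N}, {E}, {N,E}. int(A) = ⋃ = {N,E}
X∖A={W}, int(X∖A)={W}, hence cl(A)={N,S,E}
∂A: remove int from cl → {S}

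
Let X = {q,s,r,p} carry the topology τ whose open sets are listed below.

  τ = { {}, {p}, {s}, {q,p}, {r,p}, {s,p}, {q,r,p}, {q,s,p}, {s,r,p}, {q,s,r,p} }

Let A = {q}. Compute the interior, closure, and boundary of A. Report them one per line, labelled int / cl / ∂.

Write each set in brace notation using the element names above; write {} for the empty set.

int(A) = {}
cl(A)  = {q}
∂A     = {q}

U open, U⊆A: {}. int(A) = ⋃ = {}
X∖A={s,r,p}, int(X∖A)={s,r,p}, hence cl(A)={q}
∂A: remove int from cl → {q}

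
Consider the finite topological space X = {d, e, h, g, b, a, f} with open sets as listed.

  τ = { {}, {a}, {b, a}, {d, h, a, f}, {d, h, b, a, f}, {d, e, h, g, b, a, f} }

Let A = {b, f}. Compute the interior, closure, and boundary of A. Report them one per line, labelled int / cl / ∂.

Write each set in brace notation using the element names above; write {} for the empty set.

interior: largest open inside A is {} (from {})
cl via duality: int({d, e, h, g, a}) = {a}, so X∖{a} = {d, e, h, g, b, f}
cl∖int = {d, e, h, g, b, f}

int(A) = {}
cl(A)  = {d, e, h, g, b, f}
∂A     = {d, e, h, g, b, f}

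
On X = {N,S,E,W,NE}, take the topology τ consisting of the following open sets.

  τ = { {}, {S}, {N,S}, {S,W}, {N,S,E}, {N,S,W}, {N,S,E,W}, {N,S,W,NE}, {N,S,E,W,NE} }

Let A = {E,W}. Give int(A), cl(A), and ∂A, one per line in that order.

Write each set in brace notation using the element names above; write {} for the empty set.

int(A) = {}
cl(A)  = {E,W,NE}
∂A     = {E,W,NE}

open subsets of A: {}; so int(A) = {}
closure: X∖int(X∖A) = X∖{N,S} = {E,W,NE}
∂A = {E,W,NE} minus {} = {E,W,NE}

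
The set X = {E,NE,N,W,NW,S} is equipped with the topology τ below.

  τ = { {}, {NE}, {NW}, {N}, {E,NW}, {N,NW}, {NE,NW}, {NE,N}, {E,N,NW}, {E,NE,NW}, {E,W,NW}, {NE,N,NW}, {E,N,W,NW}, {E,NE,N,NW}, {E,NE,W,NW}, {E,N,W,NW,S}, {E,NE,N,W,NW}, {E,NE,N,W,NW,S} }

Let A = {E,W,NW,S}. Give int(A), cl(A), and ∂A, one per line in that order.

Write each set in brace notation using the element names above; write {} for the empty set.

int(A) = {E,W,NW}
cl(A)  = {E,W,NW,S}
∂A     = {S}

opens ⊆ A: {}, {NW}, {E,NW}, {E,W,NW}; union → int = {E,W,NW}
complement {NE,N}; its interior {NE,N}; cl(A) = X∖{NE,N} = {E,W,NW,S}
boundary = {E,W,NW,S} ∖ {E,W,NW} = {S}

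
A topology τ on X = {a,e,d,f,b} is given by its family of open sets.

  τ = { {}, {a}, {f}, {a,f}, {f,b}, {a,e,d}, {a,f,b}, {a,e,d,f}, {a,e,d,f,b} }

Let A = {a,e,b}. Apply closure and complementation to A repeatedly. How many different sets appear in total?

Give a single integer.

complement {d,f}; its interior {f}; cl(A) = X∖{f} = {a,e,d,b}
With k = closure, c = complement:
  1. A     = {a,e,b}
  2. kA    = {a,e,d,b}
  3. cA    = {d,f}
  4. ckA   = {f}
  5. kcA   = {e,d,f,b}
  6. kckA  = {f,b}
  7. ckcA  = {a}
  8. ckckA = {a,e,d}
k, c of each give nothing new

8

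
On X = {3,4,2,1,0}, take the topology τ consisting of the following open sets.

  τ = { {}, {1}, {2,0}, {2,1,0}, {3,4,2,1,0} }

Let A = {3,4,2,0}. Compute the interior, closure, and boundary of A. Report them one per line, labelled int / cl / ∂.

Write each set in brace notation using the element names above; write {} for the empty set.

open subsets of A: {}, {2,0}; so int(A) = {2,0}
closure: X∖int(X∖A) = X∖{1} = {3,4,2,0}
∂A = {3,4,2,0} minus {2,0} = {3,4}

int(A) = {2,0}
cl(A)  = {3,4,2,0}
∂A     = {3,4}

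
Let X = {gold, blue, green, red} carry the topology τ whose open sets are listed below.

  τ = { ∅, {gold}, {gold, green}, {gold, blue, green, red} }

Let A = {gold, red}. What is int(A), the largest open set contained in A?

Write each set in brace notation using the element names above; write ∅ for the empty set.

opens ⊆ A: ∅, {gold}; union → int = {gold}

{gold}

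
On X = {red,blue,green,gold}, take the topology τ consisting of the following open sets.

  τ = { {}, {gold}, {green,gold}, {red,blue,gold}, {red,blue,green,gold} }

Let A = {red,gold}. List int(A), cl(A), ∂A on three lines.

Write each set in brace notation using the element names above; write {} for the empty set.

int(A) = {gold}
cl(A)  = {red,blue,green,gold}
∂A     = {red,blue,green}

U open, U⊆A: {}, {gold}. int(A) = ⋃ = {gold}
X∖A={blue,green}, int(X∖A)={}, hence cl(A)={red,blue,green,gold}
∂A: remove int from cl → {red,blue,green}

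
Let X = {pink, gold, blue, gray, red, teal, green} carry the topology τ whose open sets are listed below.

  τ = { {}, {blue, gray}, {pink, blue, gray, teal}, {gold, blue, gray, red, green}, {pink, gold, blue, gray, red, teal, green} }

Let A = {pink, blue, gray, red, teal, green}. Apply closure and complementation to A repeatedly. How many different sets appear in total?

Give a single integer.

6

X∖A={gold}, int(X∖A)={}, hence cl(A)={pink, gold, blue, gray, red, teal, green}
Orbit (k=closure, c=complement):
  1. A     = {pink, blue, gray, red, teal, green}
  2. kA    = {pink, gold, blue, gray, red, teal, green}
  3. cA    = {gold}
  4. ckA   = {}
  5. kcA   = {gold, red, green}
  6. ckcA  = {pink, blue, gray, teal}
(closed under both — stop)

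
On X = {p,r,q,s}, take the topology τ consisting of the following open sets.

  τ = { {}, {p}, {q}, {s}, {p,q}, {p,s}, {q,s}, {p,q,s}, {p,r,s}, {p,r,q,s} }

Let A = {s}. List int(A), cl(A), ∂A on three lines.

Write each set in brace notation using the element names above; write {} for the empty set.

int(A) = {s}
cl(A)  = {r,s}
∂A     = {r}

interior: largest open inside A is {s} (from {}, {s})
cl via duality: int({p,r,q}) = {p,q}, so X∖{p,q} = {r,s}
cl∖int = {r}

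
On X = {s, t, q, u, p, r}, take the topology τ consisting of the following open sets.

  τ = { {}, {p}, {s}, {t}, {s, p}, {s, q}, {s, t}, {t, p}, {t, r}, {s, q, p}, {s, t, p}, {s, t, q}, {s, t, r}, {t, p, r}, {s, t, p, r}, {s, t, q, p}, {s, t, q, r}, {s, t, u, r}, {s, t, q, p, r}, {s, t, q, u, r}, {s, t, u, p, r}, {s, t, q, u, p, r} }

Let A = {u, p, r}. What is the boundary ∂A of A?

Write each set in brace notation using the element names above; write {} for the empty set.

{u, r}

opens ⊆ A: {}, {p}; union → int = {p}
complement {s, t, q}; its interior {s, t, q}; cl(A) = X∖{s, t, q} = {u, p, r}
boundary = {u, p, r} ∖ {p} = {u, r}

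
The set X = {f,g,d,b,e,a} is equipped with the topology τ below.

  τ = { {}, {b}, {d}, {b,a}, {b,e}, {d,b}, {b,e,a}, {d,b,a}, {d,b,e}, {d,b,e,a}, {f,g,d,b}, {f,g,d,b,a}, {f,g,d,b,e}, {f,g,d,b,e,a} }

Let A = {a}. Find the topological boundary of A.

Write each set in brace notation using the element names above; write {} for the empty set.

U open, U⊆A: {}. int(A) = ⋃ = {}
X∖A={f,g,d,b,e}, int(X∖A)={f,g,d,b,e}, hence cl(A)={a}
∂A: remove int from cl → {a}

{a}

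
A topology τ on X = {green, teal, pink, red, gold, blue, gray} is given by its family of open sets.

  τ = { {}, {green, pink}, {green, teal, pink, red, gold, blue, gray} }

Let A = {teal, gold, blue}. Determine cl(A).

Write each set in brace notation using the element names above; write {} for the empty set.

closure: X∖int(X∖A) = X∖{green, pink} = {teal, red, gold, blue, gray}

{teal, red, gold, blue, gray}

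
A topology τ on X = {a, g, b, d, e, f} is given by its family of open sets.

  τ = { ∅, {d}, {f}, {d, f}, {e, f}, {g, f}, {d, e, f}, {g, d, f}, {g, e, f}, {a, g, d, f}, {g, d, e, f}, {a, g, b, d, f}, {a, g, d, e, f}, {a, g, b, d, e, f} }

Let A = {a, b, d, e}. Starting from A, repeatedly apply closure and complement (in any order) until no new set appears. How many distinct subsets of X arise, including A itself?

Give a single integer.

6

X∖A={g, f}, int(X∖A)={g, f}, hence cl(A)={a, b, d, e}
Orbit (k=closure, c=complement):
  1. A     = {a, b, d, e}
  2. cA    = {g, f}
  3. kcA   = {a, g, b, e, f}
  4. ckcA  = {d}
  5. kckcA = {a, b, d}
  6. ckckcA = {g, e, f}
(closed under both — stop)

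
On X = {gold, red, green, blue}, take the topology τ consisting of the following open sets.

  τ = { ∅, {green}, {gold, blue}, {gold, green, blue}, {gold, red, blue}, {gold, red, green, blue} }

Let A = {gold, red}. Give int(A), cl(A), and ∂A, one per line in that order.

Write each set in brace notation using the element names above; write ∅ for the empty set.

U open, U⊆A: ∅. int(A) = ⋃ = ∅
X∖A={green, blue}, int(X∖A)={green}, hence cl(A)={gold, red, blue}
∂A: remove int from cl → {gold, red, blue}

int(A) = ∅
cl(A)  = {gold, red, blue}
∂A     = {gold, red, blue}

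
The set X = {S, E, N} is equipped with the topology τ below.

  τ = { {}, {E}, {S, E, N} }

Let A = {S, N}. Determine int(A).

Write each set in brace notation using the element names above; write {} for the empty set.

U open, U⊆A: {}. int(A) = ⋃ = {}

{}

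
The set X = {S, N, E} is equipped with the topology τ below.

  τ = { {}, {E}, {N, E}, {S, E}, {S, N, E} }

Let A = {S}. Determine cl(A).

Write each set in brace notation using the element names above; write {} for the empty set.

complement {N, E}; its interior {N, E}; cl(A) = X∖{N, E} = {S}

{S}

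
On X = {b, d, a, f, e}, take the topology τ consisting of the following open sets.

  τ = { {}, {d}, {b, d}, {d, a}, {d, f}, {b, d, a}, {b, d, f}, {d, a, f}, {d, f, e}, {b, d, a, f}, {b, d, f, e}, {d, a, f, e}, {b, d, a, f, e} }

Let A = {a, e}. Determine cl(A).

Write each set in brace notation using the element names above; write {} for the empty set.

cl via duality: int({b, d, f}) = {b, d, f}, so X∖{b, d, f} = {a, e}

{a, e}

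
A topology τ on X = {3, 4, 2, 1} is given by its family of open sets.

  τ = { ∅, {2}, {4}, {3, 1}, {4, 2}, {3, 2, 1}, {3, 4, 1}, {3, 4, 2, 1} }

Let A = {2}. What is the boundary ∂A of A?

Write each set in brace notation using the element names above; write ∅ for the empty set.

∅

open subsets of A: ∅, {2}; so int(A) = {2}
closure: X∖int(X∖A) = X∖{3, 4, 1} = {2}
∂A = {2} minus {2} = ∅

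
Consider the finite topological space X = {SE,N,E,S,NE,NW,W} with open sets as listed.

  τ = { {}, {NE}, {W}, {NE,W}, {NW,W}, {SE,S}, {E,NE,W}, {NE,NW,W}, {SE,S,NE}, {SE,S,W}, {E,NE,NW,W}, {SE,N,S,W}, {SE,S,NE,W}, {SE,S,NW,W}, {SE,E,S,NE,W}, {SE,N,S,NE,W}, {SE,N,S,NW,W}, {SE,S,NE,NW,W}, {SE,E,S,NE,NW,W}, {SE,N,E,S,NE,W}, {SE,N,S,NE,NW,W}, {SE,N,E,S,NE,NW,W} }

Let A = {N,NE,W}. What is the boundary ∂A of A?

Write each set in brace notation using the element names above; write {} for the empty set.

U open, U⊆A: {}, {NE}, {W}, {NE,W}. int(A) = ⋃ = {NE,W}
X∖A={SE,E,S,NW}, int(X∖A)={SE,S}, hence cl(A)={N,E,NE,NW,W}
∂A: remove int from cl → {N,E,NW}

{N,E,NW}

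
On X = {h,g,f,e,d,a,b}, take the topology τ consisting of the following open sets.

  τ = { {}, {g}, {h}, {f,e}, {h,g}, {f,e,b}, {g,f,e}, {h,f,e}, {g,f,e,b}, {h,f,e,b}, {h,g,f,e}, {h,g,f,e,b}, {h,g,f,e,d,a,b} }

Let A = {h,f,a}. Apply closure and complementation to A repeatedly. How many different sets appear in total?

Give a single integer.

10

complement {g,e,d,b}; its interior {g}; cl(A) = X∖{g} = {h,f,e,d,a,b}
With k = closure, c = complement:
  1. A     = {h,f,a}
  2. kA    = {h,f,e,d,a,b}
  3. cA    = {g,e,d,b}
  4. ckA   = {g}
  5. kcA   = {g,f,e,d,a,b}
  6. kckA  = {g,d,a}
  7. ckcA  = {h}
  8. ckckA = {h,f,e,b}
  9. kckcA = {h,d,a}
  10. ckckcA = {g,f,e,b}
k, c of each give nothing new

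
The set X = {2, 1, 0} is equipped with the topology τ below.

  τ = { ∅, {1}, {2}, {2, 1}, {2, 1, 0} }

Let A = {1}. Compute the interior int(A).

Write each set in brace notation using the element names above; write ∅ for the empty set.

U open, U⊆A: ∅, {1}. int(A) = ⋃ = {1}

{1}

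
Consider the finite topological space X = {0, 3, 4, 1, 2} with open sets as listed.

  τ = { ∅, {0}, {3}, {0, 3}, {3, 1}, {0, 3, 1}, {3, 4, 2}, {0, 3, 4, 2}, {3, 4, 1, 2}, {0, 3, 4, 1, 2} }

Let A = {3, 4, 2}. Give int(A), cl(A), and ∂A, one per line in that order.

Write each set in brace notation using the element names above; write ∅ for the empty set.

int(A) = {3, 4, 2}
cl(A)  = {3, 4, 1, 2}
∂A     = {1}

interior: largest open inside A is {3, 4, 2} (from ∅, {3}, {3, 4, 2})
cl via duality: int({0, 1}) = {0}, so X∖{0} = {3, 4, 1, 2}
cl∖int = {1}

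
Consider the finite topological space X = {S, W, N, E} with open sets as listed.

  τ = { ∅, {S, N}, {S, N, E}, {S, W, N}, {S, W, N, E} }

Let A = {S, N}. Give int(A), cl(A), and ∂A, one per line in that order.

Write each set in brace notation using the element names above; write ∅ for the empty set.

interior: largest open inside A is {S, N} (from ∅, {S, N})
cl via duality: int({W, E}) = ∅, so X∖∅ = {S, W, N, E}
cl∖int = {W, E}

int(A) = {S, N}
cl(A)  = {S, W, N, E}
∂A     = {W, E}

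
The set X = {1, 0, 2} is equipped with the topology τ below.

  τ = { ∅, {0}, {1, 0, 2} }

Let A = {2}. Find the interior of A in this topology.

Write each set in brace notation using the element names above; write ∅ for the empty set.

∅

interior: largest open inside A is ∅ (from ∅)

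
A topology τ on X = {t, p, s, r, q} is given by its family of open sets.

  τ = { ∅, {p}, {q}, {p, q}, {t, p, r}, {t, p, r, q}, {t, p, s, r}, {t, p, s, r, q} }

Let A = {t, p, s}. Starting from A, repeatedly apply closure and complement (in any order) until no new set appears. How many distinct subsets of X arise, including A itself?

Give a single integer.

6

X∖A={r, q}, int(X∖A)={q}, hence cl(A)={t, p, s, r}
Orbit (k=closure, c=complement):
  1. A     = {t, p, s}
  2. kA    = {t, p, s, r}
  3. cA    = {r, q}
  4. ckA   = {q}
  5. kcA   = {t, s, r, q}
  6. ckcA  = {p}
(closed under both — stop)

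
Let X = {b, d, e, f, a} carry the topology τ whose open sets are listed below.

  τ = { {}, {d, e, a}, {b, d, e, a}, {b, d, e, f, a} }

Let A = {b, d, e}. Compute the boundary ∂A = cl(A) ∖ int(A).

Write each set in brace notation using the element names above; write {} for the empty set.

open subsets of A: {}; so int(A) = {}
closure: X∖int(X∖A) = X∖{} = {b, d, e, f, a}
∂A = {b, d, e, f, a} minus {} = {b, d, e, f, a}

{b, d, e, f, a}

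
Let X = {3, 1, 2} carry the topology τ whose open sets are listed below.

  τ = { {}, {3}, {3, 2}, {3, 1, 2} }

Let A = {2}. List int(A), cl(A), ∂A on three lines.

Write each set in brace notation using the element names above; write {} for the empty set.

opens ⊆ A: {}; union → int = {}
complement {3, 1}; its interior {3}; cl(A) = X∖{3} = {1, 2}
boundary = {1, 2} ∖ {} = {1, 2}

int(A) = {}
cl(A)  = {1, 2}
∂A     = {1, 2}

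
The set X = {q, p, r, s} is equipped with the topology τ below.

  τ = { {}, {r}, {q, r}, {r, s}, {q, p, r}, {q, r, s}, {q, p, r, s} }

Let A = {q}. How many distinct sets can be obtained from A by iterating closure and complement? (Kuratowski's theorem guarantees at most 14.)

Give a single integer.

6

X∖A={p, r, s}, int(X∖A)={r, s}, hence cl(A)={q, p}
Orbit (k=closure, c=complement):
  1. A     = {q}
  2. kA    = {q, p}
  3. cA    = {p, r, s}
  4. ckA   = {r, s}
  5. kcA   = {q, p, r, s}
  6. ckcA  = {}
(closed under both — stop)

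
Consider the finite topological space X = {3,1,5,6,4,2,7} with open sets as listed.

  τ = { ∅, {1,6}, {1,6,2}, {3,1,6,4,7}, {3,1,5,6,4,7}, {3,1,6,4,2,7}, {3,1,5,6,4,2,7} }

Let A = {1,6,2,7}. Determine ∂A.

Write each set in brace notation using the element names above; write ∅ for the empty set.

U open, U⊆A: ∅, {1,6}, {1,6,2}. int(A) = ⋃ = {1,6,2}
X∖A={3,5,4}, int(X∖A)=∅, hence cl(A)={3,1,5,6,4,2,7}
∂A: remove int from cl → {3,5,4,7}

{3,5,4,7}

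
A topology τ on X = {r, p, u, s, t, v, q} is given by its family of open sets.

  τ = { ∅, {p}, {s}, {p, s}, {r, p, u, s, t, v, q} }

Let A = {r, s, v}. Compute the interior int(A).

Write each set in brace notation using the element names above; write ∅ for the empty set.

open subsets of A: ∅, {s}; so int(A) = {s}

{s}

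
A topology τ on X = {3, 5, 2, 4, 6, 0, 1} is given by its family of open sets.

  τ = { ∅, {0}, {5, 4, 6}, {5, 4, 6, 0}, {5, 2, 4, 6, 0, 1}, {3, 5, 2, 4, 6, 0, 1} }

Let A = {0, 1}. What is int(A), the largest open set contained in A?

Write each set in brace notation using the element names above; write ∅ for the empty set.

opens ⊆ A: ∅, {0}; union → int = {0}

{0}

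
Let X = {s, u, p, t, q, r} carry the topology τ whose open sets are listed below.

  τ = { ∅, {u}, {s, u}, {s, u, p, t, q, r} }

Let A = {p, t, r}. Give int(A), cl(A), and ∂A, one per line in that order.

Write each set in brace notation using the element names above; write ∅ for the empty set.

int(A) = ∅
cl(A)  = {p, t, q, r}
∂A     = {p, t, q, r}

opens ⊆ A: ∅; union → int = ∅
complement {s, u, q}; its interior {s, u}; cl(A) = X∖{s, u} = {p, t, q, r}
boundary = {p, t, q, r} ∖ ∅ = {p, t, q, r}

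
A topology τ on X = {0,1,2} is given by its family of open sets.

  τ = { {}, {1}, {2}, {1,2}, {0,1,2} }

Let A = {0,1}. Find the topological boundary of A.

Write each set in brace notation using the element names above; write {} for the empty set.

open subsets of A: {}, {1}; so int(A) = {1}
closure: X∖int(X∖A) = X∖{2} = {0,1}
∂A = {0,1} minus {1} = {0}

{0}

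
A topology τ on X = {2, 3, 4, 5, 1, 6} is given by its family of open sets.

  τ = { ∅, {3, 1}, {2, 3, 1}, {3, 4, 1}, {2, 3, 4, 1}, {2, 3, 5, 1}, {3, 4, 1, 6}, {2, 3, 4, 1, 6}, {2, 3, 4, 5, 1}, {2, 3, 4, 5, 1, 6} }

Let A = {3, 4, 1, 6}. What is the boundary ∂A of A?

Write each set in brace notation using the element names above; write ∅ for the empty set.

U open, U⊆A: ∅, {3, 1}, {3, 4, 1}, {3, 4, 1, 6}. int(A) = ⋃ = {3, 4, 1, 6}
X∖A={2, 5}, int(X∖A)=∅, hence cl(A)={2, 3, 4, 5, 1, 6}
∂A: remove int from cl → {2, 5}

{2, 5}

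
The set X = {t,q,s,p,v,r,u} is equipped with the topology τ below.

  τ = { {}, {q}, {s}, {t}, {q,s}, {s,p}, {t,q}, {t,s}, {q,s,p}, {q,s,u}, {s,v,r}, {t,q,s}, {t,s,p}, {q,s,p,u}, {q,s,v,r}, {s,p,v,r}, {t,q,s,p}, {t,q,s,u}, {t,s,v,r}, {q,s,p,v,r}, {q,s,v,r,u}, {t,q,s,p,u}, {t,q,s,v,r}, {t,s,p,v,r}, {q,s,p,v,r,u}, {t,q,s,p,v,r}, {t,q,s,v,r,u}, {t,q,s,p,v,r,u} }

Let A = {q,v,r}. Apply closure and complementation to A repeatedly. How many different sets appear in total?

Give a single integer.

complement {t,s,p,u}; its interior {t,s,p}; cl(A) = X∖{t,s,p} = {q,v,r,u}
With k = closure, c = complement:
  1. A     = {q,v,r}
  2. kA    = {q,v,r,u}
  3. cA    = {t,s,p,u}
  4. ckA   = {t,s,p}
  5. kcA   = {t,s,p,v,r,u}
  6. ckcA  = {q}
  7. kckcA = {q,u}
  8. ckckcA = {t,s,p,v,r}
k, c of each give nothing new

8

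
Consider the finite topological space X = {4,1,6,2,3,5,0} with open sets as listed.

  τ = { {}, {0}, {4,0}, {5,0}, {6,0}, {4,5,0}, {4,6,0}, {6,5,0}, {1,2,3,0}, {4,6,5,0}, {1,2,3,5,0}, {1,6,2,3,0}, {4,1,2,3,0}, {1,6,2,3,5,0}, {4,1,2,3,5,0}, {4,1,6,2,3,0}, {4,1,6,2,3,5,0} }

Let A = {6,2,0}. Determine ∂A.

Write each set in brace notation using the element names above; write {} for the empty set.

opens ⊆ A: {}, {0}, {6,0}; union → int = {6,0}
complement {4,1,3,5}; its interior {}; cl(A) = X∖{} = {4,1,6,2,3,5,0}
boundary = {4,1,6,2,3,5,0} ∖ {6,0} = {4,1,2,3,5}

{4,1,2,3,5}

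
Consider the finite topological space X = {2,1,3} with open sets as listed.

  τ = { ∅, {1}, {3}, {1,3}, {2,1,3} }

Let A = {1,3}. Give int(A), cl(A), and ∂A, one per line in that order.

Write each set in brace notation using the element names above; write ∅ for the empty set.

int(A) = {1,3}
cl(A)  = {2,1,3}
∂A     = {2}

open subsets of A: ∅, {3}, {1}, {1,3}; so int(A) = {1,3}
closure: X∖int(X∖A) = X∖∅ = {2,1,3}
∂A = {2,1,3} minus {1,3} = {2}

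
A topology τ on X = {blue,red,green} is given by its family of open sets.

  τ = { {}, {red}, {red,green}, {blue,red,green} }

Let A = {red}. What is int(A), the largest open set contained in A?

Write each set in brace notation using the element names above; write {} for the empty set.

{red}

opens ⊆ A: {}, {red}; union → int = {red}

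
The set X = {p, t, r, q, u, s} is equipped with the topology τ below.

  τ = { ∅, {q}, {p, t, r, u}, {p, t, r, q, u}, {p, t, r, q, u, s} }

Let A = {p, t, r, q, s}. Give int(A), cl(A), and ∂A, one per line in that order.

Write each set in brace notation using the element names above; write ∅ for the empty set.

interior: largest open inside A is {q} (from ∅, {q})
cl via duality: int({u}) = ∅, so X∖∅ = {p, t, r, q, u, s}
cl∖int = {p, t, r, u, s}

int(A) = {q}
cl(A)  = {p, t, r, q, u, s}
∂A     = {p, t, r, u, s}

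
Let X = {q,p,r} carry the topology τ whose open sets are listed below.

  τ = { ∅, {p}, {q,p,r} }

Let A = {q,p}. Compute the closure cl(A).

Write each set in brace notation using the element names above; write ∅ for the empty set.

{q,p,r}

closure: X∖int(X∖A) = X∖∅ = {q,p,r}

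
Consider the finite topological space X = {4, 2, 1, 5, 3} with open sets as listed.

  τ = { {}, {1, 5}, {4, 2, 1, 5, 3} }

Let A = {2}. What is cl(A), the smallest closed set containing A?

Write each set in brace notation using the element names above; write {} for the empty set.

closure: X∖int(X∖A) = X∖{1, 5} = {4, 2, 3}

{4, 2, 3}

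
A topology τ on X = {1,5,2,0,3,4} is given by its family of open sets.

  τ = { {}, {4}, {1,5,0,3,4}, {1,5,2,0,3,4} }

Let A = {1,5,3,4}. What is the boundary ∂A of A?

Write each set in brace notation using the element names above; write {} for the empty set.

{1,5,2,0,3}

open subsets of A: {}, {4}; so int(A) = {4}
closure: X∖int(X∖A) = X∖{} = {1,5,2,0,3,4}
∂A = {1,5,2,0,3,4} minus {4} = {1,5,2,0,3}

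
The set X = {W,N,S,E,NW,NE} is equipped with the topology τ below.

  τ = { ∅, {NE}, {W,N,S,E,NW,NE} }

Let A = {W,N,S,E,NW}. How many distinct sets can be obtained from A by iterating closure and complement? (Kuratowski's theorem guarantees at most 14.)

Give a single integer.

4

complement {NE}; its interior {NE}; cl(A) = X∖{NE} = {W,N,S,E,NW}
With k = closure, c = complement:
  1. A     = {W,N,S,E,NW}
  2. cA    = {NE}
  3. kcA   = {W,N,S,E,NW,NE}
  4. ckcA  = ∅
k, c of each give nothing new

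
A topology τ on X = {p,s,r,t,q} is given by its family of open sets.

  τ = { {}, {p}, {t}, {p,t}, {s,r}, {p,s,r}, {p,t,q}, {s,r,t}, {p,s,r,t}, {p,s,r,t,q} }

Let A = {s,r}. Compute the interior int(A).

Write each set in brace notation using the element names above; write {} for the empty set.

{s,r}

U open, U⊆A: {}, {s,r}. int(A) = ⋃ = {s,r}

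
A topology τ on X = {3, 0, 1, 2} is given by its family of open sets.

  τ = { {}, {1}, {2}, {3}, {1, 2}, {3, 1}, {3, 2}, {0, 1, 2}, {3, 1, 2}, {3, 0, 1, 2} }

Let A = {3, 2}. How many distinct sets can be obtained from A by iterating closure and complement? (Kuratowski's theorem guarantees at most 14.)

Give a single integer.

4

cl via duality: int({0, 1}) = {1}, so X∖{1} = {3, 0, 2}
Write k for closure, c for complement:
  1. A     = {3, 2}
  2. kA    = {3, 0, 2}
  3. cA    = {0, 1}
  4. ckA   = {1}
applying k or c yields no new set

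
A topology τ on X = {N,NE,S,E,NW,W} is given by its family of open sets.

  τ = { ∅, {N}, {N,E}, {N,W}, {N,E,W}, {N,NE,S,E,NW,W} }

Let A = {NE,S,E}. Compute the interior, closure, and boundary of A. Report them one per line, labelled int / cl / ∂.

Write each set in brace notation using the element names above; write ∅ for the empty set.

interior: largest open inside A is ∅ (from ∅)
cl via duality: int({N,NW,W}) = {N,W}, so X∖{N,W} = {NE,S,E,NW}
cl∖int = {NE,S,E,NW}

int(A) = ∅
cl(A)  = {NE,S,E,NW}
∂A     = {NE,S,E,NW}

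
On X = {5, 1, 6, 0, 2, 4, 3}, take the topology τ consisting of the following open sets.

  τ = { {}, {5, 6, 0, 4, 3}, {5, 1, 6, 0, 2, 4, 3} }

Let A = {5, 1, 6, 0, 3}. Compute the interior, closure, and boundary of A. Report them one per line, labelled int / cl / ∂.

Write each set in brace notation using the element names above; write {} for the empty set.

int(A) = {}
cl(A)  = {5, 1, 6, 0, 2, 4, 3}
∂A     = {5, 1, 6, 0, 2, 4, 3}

interior: largest open inside A is {} (from {})
cl via duality: int({2, 4}) = {}, so X∖{} = {5, 1, 6, 0, 2, 4, 3}
cl∖int = {5, 1, 6, 0, 2, 4, 3}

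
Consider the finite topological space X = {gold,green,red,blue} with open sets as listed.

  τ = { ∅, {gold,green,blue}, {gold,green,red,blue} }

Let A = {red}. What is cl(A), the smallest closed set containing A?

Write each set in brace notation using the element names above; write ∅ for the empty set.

{red}

X∖A={gold,green,blue}, int(X∖A)={gold,green,blue}, hence cl(A)={red}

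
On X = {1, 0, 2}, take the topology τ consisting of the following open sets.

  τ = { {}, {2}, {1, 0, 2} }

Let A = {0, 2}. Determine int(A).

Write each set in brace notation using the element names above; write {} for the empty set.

{2}

U open, U⊆A: {}, {2}. int(A) = ⋃ = {2}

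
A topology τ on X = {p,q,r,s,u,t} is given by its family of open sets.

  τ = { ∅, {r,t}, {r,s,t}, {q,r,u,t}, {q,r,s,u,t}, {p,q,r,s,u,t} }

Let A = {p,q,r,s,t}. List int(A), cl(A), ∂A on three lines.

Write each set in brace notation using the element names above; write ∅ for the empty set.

interior: largest open inside A is {r,s,t} (from ∅, {r,t}, {r,s,t})
cl via duality: int({u}) = ∅, so X∖∅ = {p,q,r,s,u,t}
cl∖int = {p,q,u}

int(A) = {r,s,t}
cl(A)  = {p,q,r,s,u,t}
∂A     = {p,q,u}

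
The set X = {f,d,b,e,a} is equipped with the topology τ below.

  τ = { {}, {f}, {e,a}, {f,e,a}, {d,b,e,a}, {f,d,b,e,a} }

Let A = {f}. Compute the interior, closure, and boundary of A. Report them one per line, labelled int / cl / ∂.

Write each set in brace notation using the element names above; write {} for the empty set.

interior: largest open inside A is {f} (from {}, {f})
cl via duality: int({d,b,e,a}) = {d,b,e,a}, so X∖{d,b,e,a} = {f}
cl∖int = {}

int(A) = {f}
cl(A)  = {f}
∂A     = {}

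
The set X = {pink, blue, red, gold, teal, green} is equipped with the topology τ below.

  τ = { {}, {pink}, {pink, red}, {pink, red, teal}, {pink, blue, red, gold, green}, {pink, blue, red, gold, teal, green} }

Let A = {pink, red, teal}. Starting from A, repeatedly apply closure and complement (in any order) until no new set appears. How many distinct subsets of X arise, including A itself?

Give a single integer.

4

complement {blue, gold, green}; its interior {}; cl(A) = X∖{} = {pink, blue, red, gold, teal, green}
With k = closure, c = complement:
  1. A     = {pink, red, teal}
  2. kA    = {pink, blue, red, gold, teal, green}
  3. cA    = {blue, gold, green}
  4. ckA   = {}
k, c of each give nothing new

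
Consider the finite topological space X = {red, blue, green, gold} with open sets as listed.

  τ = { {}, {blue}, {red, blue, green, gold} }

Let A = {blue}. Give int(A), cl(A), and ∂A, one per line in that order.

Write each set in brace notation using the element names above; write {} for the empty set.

open subsets of A: {}, {blue}; so int(A) = {blue}
closure: X∖int(X∖A) = X∖{} = {red, blue, green, gold}
∂A = {red, blue, green, gold} minus {blue} = {red, green, gold}

int(A) = {blue}
cl(A)  = {red, blue, green, gold}
∂A     = {red, green, gold}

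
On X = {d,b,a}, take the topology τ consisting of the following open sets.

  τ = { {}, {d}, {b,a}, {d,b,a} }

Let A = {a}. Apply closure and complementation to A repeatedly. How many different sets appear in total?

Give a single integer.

complement {d,b}; its interior {d}; cl(A) = X∖{d} = {b,a}
With k = closure, c = complement:
  1. A     = {a}
  2. kA    = {b,a}
  3. cA    = {d,b}
  4. ckA   = {d}
  5. kcA   = {d,b,a}
  6. ckcA  = {}
k, c of each give nothing new

6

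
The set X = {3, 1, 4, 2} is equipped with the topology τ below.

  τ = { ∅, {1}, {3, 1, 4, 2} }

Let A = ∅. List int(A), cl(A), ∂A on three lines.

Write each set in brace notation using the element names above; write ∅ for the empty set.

opens ⊆ A: ∅; union → int = ∅
complement {3, 1, 4, 2}; its interior {3, 1, 4, 2}; cl(A) = X∖{3, 1, 4, 2} = ∅
boundary = ∅ ∖ ∅ = ∅

int(A) = ∅
cl(A)  = ∅
∂A     = ∅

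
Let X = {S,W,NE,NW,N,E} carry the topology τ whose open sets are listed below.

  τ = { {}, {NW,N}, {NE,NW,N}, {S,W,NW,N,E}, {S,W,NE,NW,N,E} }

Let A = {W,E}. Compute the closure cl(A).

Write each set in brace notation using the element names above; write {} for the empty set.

{S,W,E}

cl via duality: int({S,NE,NW,N}) = {NE,NW,N}, so X∖{NE,NW,N} = {S,W,E}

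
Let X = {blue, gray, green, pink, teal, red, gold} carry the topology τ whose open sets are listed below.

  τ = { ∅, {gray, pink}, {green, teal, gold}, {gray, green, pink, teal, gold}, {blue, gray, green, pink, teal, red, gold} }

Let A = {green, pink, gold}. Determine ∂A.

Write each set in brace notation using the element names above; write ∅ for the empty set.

{blue, gray, green, pink, teal, red, gold}

U open, U⊆A: ∅. int(A) = ⋃ = ∅
X∖A={blue, gray, teal, red}, int(X∖A)=∅, hence cl(A)={blue, gray, green, pink, teal, red, gold}
∂A: remove int from cl → {blue, gray, green, pink, teal, red, gold}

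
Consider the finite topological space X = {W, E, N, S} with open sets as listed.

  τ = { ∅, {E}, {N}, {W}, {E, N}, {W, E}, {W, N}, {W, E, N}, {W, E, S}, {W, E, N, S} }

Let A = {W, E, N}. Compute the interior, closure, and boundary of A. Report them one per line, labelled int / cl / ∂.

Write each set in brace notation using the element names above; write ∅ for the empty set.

U open, U⊆A: ∅, {N}, {E}, {W}, {E, N}, {W, N}, {W, E}, {W, E, N}. int(A) = ⋃ = {W, E, N}
X∖A={S}, int(X∖A)=∅, hence cl(A)={W, E, N, S}
∂A: remove int from cl → {S}

int(A) = {W, E, N}
cl(A)  = {W, E, N, S}
∂A     = {S}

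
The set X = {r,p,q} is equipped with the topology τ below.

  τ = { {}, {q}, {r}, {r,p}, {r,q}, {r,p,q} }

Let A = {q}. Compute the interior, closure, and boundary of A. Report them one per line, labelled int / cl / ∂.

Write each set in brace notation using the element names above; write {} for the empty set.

opens ⊆ A: {}, {q}; union → int = {q}
complement {r,p}; its interior {r,p}; cl(A) = X∖{r,p} = {q}
boundary = {q} ∖ {q} = {}

int(A) = {q}
cl(A)  = {q}
∂A     = {}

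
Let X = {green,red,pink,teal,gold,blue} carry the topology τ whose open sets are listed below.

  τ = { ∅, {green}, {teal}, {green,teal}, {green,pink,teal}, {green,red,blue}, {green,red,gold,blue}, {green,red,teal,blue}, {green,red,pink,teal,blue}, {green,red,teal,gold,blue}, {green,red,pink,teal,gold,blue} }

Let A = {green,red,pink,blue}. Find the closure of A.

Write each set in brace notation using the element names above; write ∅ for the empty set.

{green,red,pink,gold,blue}

complement {teal,gold}; its interior {teal}; cl(A) = X∖{teal} = {green,red,pink,gold,blue}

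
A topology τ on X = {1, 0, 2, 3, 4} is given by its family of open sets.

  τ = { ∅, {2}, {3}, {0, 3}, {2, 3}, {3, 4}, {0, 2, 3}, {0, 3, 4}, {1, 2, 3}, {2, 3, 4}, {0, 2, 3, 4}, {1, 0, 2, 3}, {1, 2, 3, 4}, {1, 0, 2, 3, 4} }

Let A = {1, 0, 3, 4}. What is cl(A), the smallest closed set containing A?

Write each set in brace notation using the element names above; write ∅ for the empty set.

{1, 0, 3, 4}

complement {2}; its interior {2}; cl(A) = X∖{2} = {1, 0, 3, 4}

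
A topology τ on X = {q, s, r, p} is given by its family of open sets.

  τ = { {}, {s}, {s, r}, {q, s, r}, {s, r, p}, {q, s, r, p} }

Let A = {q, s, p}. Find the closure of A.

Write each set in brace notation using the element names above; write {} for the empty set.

{q, s, r, p}

X∖A={r}, int(X∖A)={}, hence cl(A)={q, s, r, p}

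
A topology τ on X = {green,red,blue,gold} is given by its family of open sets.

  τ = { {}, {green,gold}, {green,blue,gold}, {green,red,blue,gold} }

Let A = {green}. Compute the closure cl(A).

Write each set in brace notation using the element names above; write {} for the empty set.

X∖A={red,blue,gold}, int(X∖A)={}, hence cl(A)={green,red,blue,gold}

{green,red,blue,gold}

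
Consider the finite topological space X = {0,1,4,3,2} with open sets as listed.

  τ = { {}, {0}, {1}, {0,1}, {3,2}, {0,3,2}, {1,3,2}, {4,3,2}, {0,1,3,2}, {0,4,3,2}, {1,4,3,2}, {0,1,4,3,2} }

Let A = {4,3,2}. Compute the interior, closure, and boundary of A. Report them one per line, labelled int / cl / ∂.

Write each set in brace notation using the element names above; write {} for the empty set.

int(A) = {4,3,2}
cl(A)  = {4,3,2}
∂A     = {}

U open, U⊆A: {}, {3,2}, {4,3,2}. int(A) = ⋃ = {4,3,2}
X∖A={0,1}, int(X∖A)={0,1}, hence cl(A)={4,3,2}
∂A: remove int from cl → {}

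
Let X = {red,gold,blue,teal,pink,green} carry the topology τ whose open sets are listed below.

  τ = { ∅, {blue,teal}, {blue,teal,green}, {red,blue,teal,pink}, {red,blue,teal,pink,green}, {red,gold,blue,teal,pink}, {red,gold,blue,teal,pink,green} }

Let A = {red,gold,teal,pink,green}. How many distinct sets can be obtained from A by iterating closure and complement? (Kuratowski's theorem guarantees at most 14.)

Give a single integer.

4

cl via duality: int({blue}) = ∅, so X∖∅ = {red,gold,blue,teal,pink,green}
Write k for closure, c for complement:
  1. A     = {red,gold,teal,pink,green}
  2. kA    = {red,gold,blue,teal,pink,green}
  3. cA    = {blue}
  4. ckA   = ∅
applying k or c yields no new set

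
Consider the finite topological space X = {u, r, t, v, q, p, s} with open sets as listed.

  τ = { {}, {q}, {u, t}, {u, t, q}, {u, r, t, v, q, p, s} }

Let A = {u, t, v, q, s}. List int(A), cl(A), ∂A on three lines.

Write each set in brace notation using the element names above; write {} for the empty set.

int(A) = {u, t, q}
cl(A)  = {u, r, t, v, q, p, s}
∂A     = {r, v, p, s}

open subsets of A: {}, {q}, {u, t}, {u, t, q}; so int(A) = {u, t, q}
closure: X∖int(X∖A) = X∖{} = {u, r, t, v, q, p, s}
∂A = {u, r, t, v, q, p, s} minus {u, t, q} = {r, v, p, s}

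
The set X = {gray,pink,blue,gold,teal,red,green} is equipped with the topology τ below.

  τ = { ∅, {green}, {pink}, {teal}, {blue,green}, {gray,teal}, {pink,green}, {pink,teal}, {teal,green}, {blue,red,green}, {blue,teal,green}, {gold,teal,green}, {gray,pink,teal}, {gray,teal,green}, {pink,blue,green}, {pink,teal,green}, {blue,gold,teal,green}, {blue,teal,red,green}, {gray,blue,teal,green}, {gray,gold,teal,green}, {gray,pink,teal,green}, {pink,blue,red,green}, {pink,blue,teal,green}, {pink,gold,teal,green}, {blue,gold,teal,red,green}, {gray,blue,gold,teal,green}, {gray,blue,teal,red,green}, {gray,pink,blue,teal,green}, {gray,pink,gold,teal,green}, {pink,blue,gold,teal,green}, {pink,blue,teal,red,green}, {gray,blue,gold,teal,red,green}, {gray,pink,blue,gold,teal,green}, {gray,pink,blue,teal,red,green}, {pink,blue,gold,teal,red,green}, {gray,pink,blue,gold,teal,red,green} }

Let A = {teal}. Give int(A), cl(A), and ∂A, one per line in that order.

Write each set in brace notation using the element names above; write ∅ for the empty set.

int(A) = {teal}
cl(A)  = {gray,gold,teal}
∂A     = {gray,gold}

U open, U⊆A: ∅, {teal}. int(A) = ⋃ = {teal}
X∖A={gray,pink,blue,gold,red,green}, int(X∖A)={pink,blue,red,green}, hence cl(A)={gray,gold,teal}
∂A: remove int from cl → {gray,gold}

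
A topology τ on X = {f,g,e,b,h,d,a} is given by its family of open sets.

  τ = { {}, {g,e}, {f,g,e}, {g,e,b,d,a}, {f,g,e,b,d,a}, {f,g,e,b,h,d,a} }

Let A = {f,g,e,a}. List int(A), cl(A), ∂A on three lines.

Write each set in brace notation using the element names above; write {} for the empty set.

interior: largest open inside A is {f,g,e} (from {}, {g,e}, {f,g,e})
cl via duality: int({b,h,d}) = {}, so X∖{} = {f,g,e,b,h,d,a}
cl∖int = {b,h,d,a}

int(A) = {f,g,e}
cl(A)  = {f,g,e,b,h,d,a}
∂A     = {b,h,d,a}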